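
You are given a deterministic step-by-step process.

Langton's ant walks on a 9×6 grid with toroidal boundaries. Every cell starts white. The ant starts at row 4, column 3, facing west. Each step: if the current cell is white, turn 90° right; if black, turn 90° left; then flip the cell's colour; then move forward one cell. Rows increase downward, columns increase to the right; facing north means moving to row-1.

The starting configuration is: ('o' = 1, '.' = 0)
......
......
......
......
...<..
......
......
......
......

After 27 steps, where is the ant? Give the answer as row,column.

t=0: ......
......
......
......
...<..
......
......
......
......
t=1: ......
......
......
...^..
...o..
......
......
......
......
t=2: ......
......
......
...o>.
...o..
......
......
......
......
t=3: ......
......
......
...oo.
...ov.
......
......
......
......
t=4: ......
......
......
...oo.
...<o.
......
......
......
......
t=5: ......
......
......
...oo.
....o.
...v..
......
......
......
t=6: ......
......
......
...oo.
....o.
..<o..
......
......
......
t=7: ......
......
......
...oo.
..^.o.
..oo..
......
......
......
t=8: ......
......
......
...oo.
..o>o.
..oo..
......
......
......
t=9: ......
......
......
...oo.
..ooo.
..ov..
......
......
......
t=10: ......
......
......
...oo.
..ooo.
..o.>.
......
......
......
t=11: ......
......
......
...oo.
..ooo.
..o.o.
....v.
......
......
t=12: ......
......
......
...oo.
..ooo.
..o.o.
...<o.
......
......
t=13: ......
......
......
...oo.
..ooo.
..o^o.
...oo.
......
......
t=14: ......
......
......
...oo.
..ooo.
..oo>.
...oo.
......
......
t=15: ......
......
......
...oo.
..oo^.
..oo..
...oo.
......
......
t=16: ......
......
......
...oo.
..o<..
..oo..
...oo.
......
......
t=17: ......
......
......
...oo.
..o...
..ov..
...oo.
......
......
t=18: ......
......
......
...oo.
..o...
..o.>.
...oo.
......
......
t=19: ......
......
......
...oo.
..o...
..o.o.
...ov.
......
......
t=20: ......
......
......
...oo.
..o...
..o.o.
...o.>
......
......
t=21: ......
......
......
...oo.
..o...
..o.o.
...o.o
.....v
......
t=22: ......
......
......
...oo.
..o...
..o.o.
...o.o
....<o
......
t=23: ......
......
......
...oo.
..o...
..o.o.
...o^o
....oo
......
t=24: ......
......
......
...oo.
..o...
..o.o.
...oo>
....oo
......
t=25: ......
......
......
...oo.
..o...
..o.o^
...oo.
....oo
......
t=26: ......
......
......
...oo.
..o...
>.o.oo
...oo.
....oo
......
t=27: ......
......
......
...oo.
..o...
o.o.oo
v..oo.
....oo
......

6,0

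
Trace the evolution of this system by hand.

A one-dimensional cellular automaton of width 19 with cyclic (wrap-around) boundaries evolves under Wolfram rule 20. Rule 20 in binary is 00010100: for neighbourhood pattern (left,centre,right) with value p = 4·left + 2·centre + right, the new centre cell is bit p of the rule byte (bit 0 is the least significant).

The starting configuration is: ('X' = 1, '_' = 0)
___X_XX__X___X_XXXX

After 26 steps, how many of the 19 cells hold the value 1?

8

[0] ___X_XX__X___X_XXXX
[1] X__X___X_XX__X_____
[2] XX_XX__X___X_XX____
[3] _____X_XX__X___X___
[4] _____X___X_XX__XX__
[5] _____XX__X___X___X_
[6] _______X_XX__XX__XX
[7] X______X___X___X___
[8] XX_____XX__XX__XX__
[9] __X______X___X___X_
[10] __XX_____XX__XX__XX
[11] X___X______X___X___
[12] XX__XX_____XX__XX__
[13] __X___X______X___X_
[14] __XX__XX_____XX__XX
[15] X___X___X______X___
[16] XX__XX__XX_____XX__
[17] __X___X___X______X_
[18] __XX__XX__XX_____XX
[19] X___X___X___X______
[20] XX__XX__XX__XX_____
[21] __X___X___X___X____
[22] __XX__XX__XX__XX___
[23] ____X___X___X___X__
[24] ____XX__XX__XX__XX_
[25] ______X___X___X___X
[26] X_____XX__XX__XX__X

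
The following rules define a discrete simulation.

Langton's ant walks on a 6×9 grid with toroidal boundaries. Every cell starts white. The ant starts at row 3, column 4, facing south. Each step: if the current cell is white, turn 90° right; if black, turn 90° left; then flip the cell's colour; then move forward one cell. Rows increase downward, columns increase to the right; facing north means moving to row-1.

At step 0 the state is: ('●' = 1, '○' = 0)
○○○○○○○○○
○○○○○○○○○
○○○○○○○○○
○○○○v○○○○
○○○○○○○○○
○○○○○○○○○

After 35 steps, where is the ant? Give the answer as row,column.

0,4

[0] ○○○○○○○○○
○○○○○○○○○
○○○○○○○○○
○○○○v○○○○
○○○○○○○○○
○○○○○○○○○
[1] ○○○○○○○○○
○○○○○○○○○
○○○○○○○○○
○○○<●○○○○
○○○○○○○○○
○○○○○○○○○
[2] ○○○○○○○○○
○○○○○○○○○
○○○^○○○○○
○○○●●○○○○
○○○○○○○○○
○○○○○○○○○
[3] ○○○○○○○○○
○○○○○○○○○
○○○●>○○○○
○○○●●○○○○
○○○○○○○○○
○○○○○○○○○
[4] ○○○○○○○○○
○○○○○○○○○
○○○●●○○○○
○○○●v○○○○
○○○○○○○○○
○○○○○○○○○
[5] ○○○○○○○○○
○○○○○○○○○
○○○●●○○○○
○○○●○>○○○
○○○○○○○○○
○○○○○○○○○
[6] ○○○○○○○○○
○○○○○○○○○
○○○●●○○○○
○○○●○●○○○
○○○○○v○○○
○○○○○○○○○
[7] ○○○○○○○○○
○○○○○○○○○
○○○●●○○○○
○○○●○●○○○
○○○○<●○○○
○○○○○○○○○
[8] ○○○○○○○○○
○○○○○○○○○
○○○●●○○○○
○○○●^●○○○
○○○○●●○○○
○○○○○○○○○
[9] ○○○○○○○○○
○○○○○○○○○
○○○●●○○○○
○○○●●>○○○
○○○○●●○○○
○○○○○○○○○
[10] ○○○○○○○○○
○○○○○○○○○
○○○●●^○○○
○○○●●○○○○
○○○○●●○○○
○○○○○○○○○
[11] ○○○○○○○○○
○○○○○○○○○
○○○●●●>○○
○○○●●○○○○
○○○○●●○○○
○○○○○○○○○
[12] ○○○○○○○○○
○○○○○○○○○
○○○●●●●○○
○○○●●○v○○
○○○○●●○○○
○○○○○○○○○
[13] ○○○○○○○○○
○○○○○○○○○
○○○●●●●○○
○○○●●<●○○
○○○○●●○○○
○○○○○○○○○
[14] ○○○○○○○○○
○○○○○○○○○
○○○●●^●○○
○○○●●●●○○
○○○○●●○○○
○○○○○○○○○
[15] ○○○○○○○○○
○○○○○○○○○
○○○●<○●○○
○○○●●●●○○
○○○○●●○○○
○○○○○○○○○
[16] ○○○○○○○○○
○○○○○○○○○
○○○●○○●○○
○○○●v●●○○
○○○○●●○○○
○○○○○○○○○
[17] ○○○○○○○○○
○○○○○○○○○
○○○●○○●○○
○○○●○>●○○
○○○○●●○○○
○○○○○○○○○
[18] ○○○○○○○○○
○○○○○○○○○
○○○●○^●○○
○○○●○○●○○
○○○○●●○○○
○○○○○○○○○
[19] ○○○○○○○○○
○○○○○○○○○
○○○●○●>○○
○○○●○○●○○
○○○○●●○○○
○○○○○○○○○
[20] ○○○○○○○○○
○○○○○○^○○
○○○●○●○○○
○○○●○○●○○
○○○○●●○○○
○○○○○○○○○
[21] ○○○○○○○○○
○○○○○○●>○
○○○●○●○○○
○○○●○○●○○
○○○○●●○○○
○○○○○○○○○
[22] ○○○○○○○○○
○○○○○○●●○
○○○●○●○v○
○○○●○○●○○
○○○○●●○○○
○○○○○○○○○
[23] ○○○○○○○○○
○○○○○○●●○
○○○●○●<●○
○○○●○○●○○
○○○○●●○○○
○○○○○○○○○
[24] ○○○○○○○○○
○○○○○○^●○
○○○●○●●●○
○○○●○○●○○
○○○○●●○○○
○○○○○○○○○
[25] ○○○○○○○○○
○○○○○<○●○
○○○●○●●●○
○○○●○○●○○
○○○○●●○○○
○○○○○○○○○
[26] ○○○○○^○○○
○○○○○●○●○
○○○●○●●●○
○○○●○○●○○
○○○○●●○○○
○○○○○○○○○
[27] ○○○○○●>○○
○○○○○●○●○
○○○●○●●●○
○○○●○○●○○
○○○○●●○○○
○○○○○○○○○
[28] ○○○○○●●○○
○○○○○●v●○
○○○●○●●●○
○○○●○○●○○
○○○○●●○○○
○○○○○○○○○
[29] ○○○○○●●○○
○○○○○<●●○
○○○●○●●●○
○○○●○○●○○
○○○○●●○○○
○○○○○○○○○
[30] ○○○○○●●○○
○○○○○○●●○
○○○●○v●●○
○○○●○○●○○
○○○○●●○○○
○○○○○○○○○
[31] ○○○○○●●○○
○○○○○○●●○
○○○●○○>●○
○○○●○○●○○
○○○○●●○○○
○○○○○○○○○
[32] ○○○○○●●○○
○○○○○○^●○
○○○●○○○●○
○○○●○○●○○
○○○○●●○○○
○○○○○○○○○
[33] ○○○○○●●○○
○○○○○<○●○
○○○●○○○●○
○○○●○○●○○
○○○○●●○○○
○○○○○○○○○
[34] ○○○○○^●○○
○○○○○●○●○
○○○●○○○●○
○○○●○○●○○
○○○○●●○○○
○○○○○○○○○
[35] ○○○○<○●○○
○○○○○●○●○
○○○●○○○●○
○○○●○○●○○
○○○○●●○○○
○○○○○○○○○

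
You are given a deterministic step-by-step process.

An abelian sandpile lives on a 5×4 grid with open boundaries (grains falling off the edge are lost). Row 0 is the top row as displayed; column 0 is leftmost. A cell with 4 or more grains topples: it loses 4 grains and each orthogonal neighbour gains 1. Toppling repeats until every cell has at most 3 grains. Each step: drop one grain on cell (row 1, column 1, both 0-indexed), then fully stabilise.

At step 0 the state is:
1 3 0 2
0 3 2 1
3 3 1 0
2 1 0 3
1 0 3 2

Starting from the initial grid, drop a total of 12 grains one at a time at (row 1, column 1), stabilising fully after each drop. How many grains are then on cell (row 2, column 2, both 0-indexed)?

1

step 0: 1 3 0 2
0 3 2 1
3 3 1 0
2 1 0 3
1 0 3 2
step 1: 2 0 1 2
2 2 3 1
0 1 2 0
3 2 0 3
1 0 3 2
step 2: 2 0 1 2
2 3 3 1
0 1 2 0
3 2 0 3
1 0 3 2
step 3: 2 1 2 2
3 1 0 2
0 2 3 0
3 2 0 3
1 0 3 2
step 4: 2 1 2 2
3 2 0 2
0 2 3 0
3 2 0 3
1 0 3 2
step 5: 2 1 2 2
3 3 0 2
0 2 3 0
3 2 0 3
1 0 3 2
step 6: 3 2 2 2
0 1 1 2
1 3 3 0
3 2 0 3
1 0 3 2
step 7: 3 2 2 2
0 2 1 2
1 3 3 0
3 2 0 3
1 0 3 2
step 8: 3 2 2 2
0 3 1 2
1 3 3 0
3 2 0 3
1 0 3 2
step 9: 3 3 2 2
1 1 3 2
2 1 0 1
3 3 1 3
1 0 3 2
step 10: 3 3 2 2
1 2 3 2
2 1 0 1
3 3 1 3
1 0 3 2
step 11: 3 3 2 2
1 3 3 2
2 1 0 1
3 3 1 3
1 0 3 2
step 12: 0 2 0 3
3 2 1 3
2 2 1 1
3 3 1 3
1 0 3 2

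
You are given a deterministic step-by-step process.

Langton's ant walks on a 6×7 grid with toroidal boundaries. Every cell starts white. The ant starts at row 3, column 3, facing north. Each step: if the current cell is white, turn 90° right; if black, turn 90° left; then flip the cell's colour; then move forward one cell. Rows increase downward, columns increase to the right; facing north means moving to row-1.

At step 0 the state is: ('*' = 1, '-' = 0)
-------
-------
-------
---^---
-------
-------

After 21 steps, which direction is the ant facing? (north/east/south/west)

step 0: -------
-------
-------
---^---
-------
-------
step 1: -------
-------
-------
---*>--
-------
-------
step 2: -------
-------
-------
---**--
----v--
-------
step 3: -------
-------
-------
---**--
---<*--
-------
step 4: -------
-------
-------
---^*--
---**--
-------
step 5: -------
-------
-------
--<-*--
---**--
-------
step 6: -------
-------
--^----
--*-*--
---**--
-------
step 7: -------
-------
--*>---
--*-*--
---**--
-------
step 8: -------
-------
--**---
--*v*--
---**--
-------
step 9: -------
-------
--**---
--<**--
---**--
-------
step 10: -------
-------
--**---
---**--
--v**--
-------
step 11: -------
-------
--**---
---**--
-<***--
-------
step 12: -------
-------
--**---
-^-**--
-****--
-------
step 13: -------
-------
--**---
-*>**--
-****--
-------
step 14: -------
-------
--**---
-****--
-*v**--
-------
step 15: -------
-------
--**---
-****--
-*->*--
-------
step 16: -------
-------
--**---
-**^*--
-*--*--
-------
step 17: -------
-------
--**---
-*<-*--
-*--*--
-------
step 18: -------
-------
--**---
-*--*--
-*v-*--
-------
step 19: -------
-------
--**---
-*--*--
-<*-*--
-------
step 20: -------
-------
--**---
-*--*--
--*-*--
-v-----
step 21: -------
-------
--**---
-*--*--
--*-*--
<*-----

west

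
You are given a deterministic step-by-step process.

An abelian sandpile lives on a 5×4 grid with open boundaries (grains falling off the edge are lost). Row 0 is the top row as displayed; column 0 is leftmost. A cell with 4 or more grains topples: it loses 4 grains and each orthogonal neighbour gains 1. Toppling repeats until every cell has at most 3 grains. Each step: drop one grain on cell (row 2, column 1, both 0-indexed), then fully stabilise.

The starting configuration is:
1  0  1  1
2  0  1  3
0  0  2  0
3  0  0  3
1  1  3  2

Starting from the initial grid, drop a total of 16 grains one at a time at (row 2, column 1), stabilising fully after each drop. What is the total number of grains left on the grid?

37

t=0: 1  0  1  1
2  0  1  3
0  0  2  0
3  0  0  3
1  1  3  2
t=1: 1  0  1  1
2  0  1  3
0  1  2  0
3  0  0  3
1  1  3  2
t=2: 1  0  1  1
2  0  1  3
0  2  2  0
3  0  0  3
1  1  3  2
t=3: 1  0  1  1
2  0  1  3
0  3  2  0
3  0  0  3
1  1  3  2
t=4: 1  0  1  1
2  1  1  3
1  0  3  0
3  1  0  3
1  1  3  2
t=5: 1  0  1  1
2  1  1  3
1  1  3  0
3  1  0  3
1  1  3  2
t=6: 1  0  1  1
2  1  1  3
1  2  3  0
3  1  0  3
1  1  3  2
t=7: 1  0  1  1
2  1  1  3
1  3  3  0
3  1  0  3
1  1  3  2
t=8: 1  0  1  1
2  2  2  3
2  1  0  1
3  2  1  3
1  1  3  2
t=9: 1  0  1  1
2  2  2  3
2  2  0  1
3  2  1  3
1  1  3  2
t=10: 1  0  1  1
2  2  2  3
2  3  0  1
3  2  1  3
1  1  3  2
t=11: 1  0  1  1
2  3  2  3
3  0  1  1
3  3  1  3
1  1  3  2
t=12: 1  0  1  1
2  3  2  3
3  1  1  1
3  3  1  3
1  1  3  2
t=13: 1  0  1  1
2  3  2  3
3  2  1  1
3  3  1  3
1  1  3  2
t=14: 1  0  1  1
2  3  2  3
3  3  1  1
3  3  1  3
1  1  3  2
t=15: 2  1  1  1
0  1  3  3
2  3  2  1
1  1  2  3
2  2  3  2
t=16: 2  1  1  1
0  2  3  3
3  0  3  1
1  2  2  3
2  2  3  2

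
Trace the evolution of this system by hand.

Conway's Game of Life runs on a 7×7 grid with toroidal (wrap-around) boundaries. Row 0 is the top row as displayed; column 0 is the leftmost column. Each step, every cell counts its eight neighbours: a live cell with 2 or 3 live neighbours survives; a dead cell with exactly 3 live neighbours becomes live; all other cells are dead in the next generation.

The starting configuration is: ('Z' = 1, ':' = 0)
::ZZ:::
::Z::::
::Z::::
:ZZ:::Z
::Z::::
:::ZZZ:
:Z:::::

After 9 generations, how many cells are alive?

0) ::ZZ:::
::Z::::
::Z::::
:ZZ:::Z
::Z::::
:::ZZZ:
:Z:::::
1) :ZZZ:::
:ZZ::::
::ZZ:::
:ZZZ:::
:ZZ:ZZ:
::ZZZ::
:::::::
2) :Z:Z:::
:::::::
:::::::
:::::::
:::::Z:
:ZZ:ZZ:
:Z::Z::
3) ::Z::::
:::::::
:::::::
:::::::
::::ZZ:
:ZZZZZ:
ZZ::ZZ:
4) :Z:::::
:::::::
:::::::
:::::::
::Z::Z:
ZZZ::::
Z::::ZZ
5) Z:::::Z
:::::::
:::::::
:::::::
::Z::::
Z:Z::Z:
::Z:::Z
6) Z:::::Z
:::::::
:::::::
:::::::
:Z:::::
::ZZ::Z
:::::Z:
7) ::::::Z
:::::::
:::::::
:::::::
::Z::::
::Z::::
Z::::Z:
8) ::::::Z
:::::::
:::::::
:::::::
:::::::
:Z:::::
::::::Z
9) :::::::
:::::::
:::::::
:::::::
:::::::
:::::::
Z::::::

1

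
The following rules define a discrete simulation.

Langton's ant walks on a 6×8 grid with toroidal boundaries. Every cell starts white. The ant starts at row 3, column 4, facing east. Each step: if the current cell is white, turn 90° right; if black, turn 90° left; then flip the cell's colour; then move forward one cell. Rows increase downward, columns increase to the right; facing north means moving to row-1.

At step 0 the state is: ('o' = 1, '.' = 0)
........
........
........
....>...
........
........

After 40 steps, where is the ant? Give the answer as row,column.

k=0  ........
........
........
....>...
........
........
k=1  ........
........
........
....o...
....v...
........
k=2  ........
........
........
....o...
...<o...
........
k=3  ........
........
........
...^o...
...oo...
........
k=4  ........
........
........
...o>...
...oo...
........
k=5  ........
........
....^...
...o....
...oo...
........
k=6  ........
........
....o>..
...o....
...oo...
........
k=7  ........
........
....oo..
...o.v..
...oo...
........
k=8  ........
........
....oo..
...o<o..
...oo...
........
k=9  ........
........
....^o..
...ooo..
...oo...
........
k=10  ........
........
...<.o..
...ooo..
...oo...
........
k=11  ........
...^....
...o.o..
...ooo..
...oo...
........
k=12  ........
...o>...
...o.o..
...ooo..
...oo...
........
k=13  ........
...oo...
...ovo..
...ooo..
...oo...
........
k=14  ........
...oo...
...<oo..
...ooo..
...oo...
........
k=15  ........
...oo...
....oo..
...voo..
...oo...
........
k=16  ........
...oo...
....oo..
....>o..
...oo...
........
k=17  ........
...oo...
....^o..
.....o..
...oo...
........
k=18  ........
...oo...
...<.o..
.....o..
...oo...
........
k=19  ........
...^o...
...o.o..
.....o..
...oo...
........
k=20  ........
..<.o...
...o.o..
.....o..
...oo...
........
k=21  ..^.....
..o.o...
...o.o..
.....o..
...oo...
........
k=22  ..o>....
..o.o...
...o.o..
.....o..
...oo...
........
k=23  ..oo....
..ovo...
...o.o..
.....o..
...oo...
........
k=24  ..oo....
..<oo...
...o.o..
.....o..
...oo...
........
k=25  ..oo....
...oo...
..vo.o..
.....o..
...oo...
........
k=26  ..oo....
...oo...
.<oo.o..
.....o..
...oo...
........
k=27  ..oo....
.^.oo...
.ooo.o..
.....o..
...oo...
........
k=28  ..oo....
.o>oo...
.ooo.o..
.....o..
...oo...
........
k=29  ..oo....
.oooo...
.ovo.o..
.....o..
...oo...
........
k=30  ..oo....
.oooo...
.o.>.o..
.....o..
...oo...
........
k=31  ..oo....
.oo^o...
.o...o..
.....o..
...oo...
........
k=32  ..oo....
.o<.o...
.o...o..
.....o..
...oo...
........
k=33  ..oo....
.o..o...
.ov..o..
.....o..
...oo...
........
k=34  ..oo....
.o..o...
.<o..o..
.....o..
...oo...
........
k=35  ..oo....
.o..o...
..o..o..
.v...o..
...oo...
........
k=36  ..oo....
.o..o...
..o..o..
<o...o..
...oo...
........
k=37  ..oo....
.o..o...
^.o..o..
oo...o..
...oo...
........
k=38  ..oo....
.o..o...
o>o..o..
oo...o..
...oo...
........
k=39  ..oo....
.o..o...
ooo..o..
ov...o..
...oo...
........
k=40  ..oo....
.o..o...
ooo..o..
o.>..o..
...oo...
........

3,2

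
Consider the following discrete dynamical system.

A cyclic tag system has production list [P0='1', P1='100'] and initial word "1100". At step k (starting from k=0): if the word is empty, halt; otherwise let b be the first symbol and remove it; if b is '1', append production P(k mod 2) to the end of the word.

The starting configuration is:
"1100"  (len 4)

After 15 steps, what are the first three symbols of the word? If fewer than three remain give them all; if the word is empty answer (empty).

k=0  "1100"  (len 4)
k=1  "1001"  (len 4)
k=2  "001100"  (len 6)
k=3  "01100"  (len 5)
k=4  "1100"  (len 4)
k=5  "1001"  (len 4)
k=6  "001100"  (len 6)
k=7  "01100"  (len 5)
k=8  "1100"  (len 4)
k=9  "1001"  (len 4)
k=10  "001100"  (len 6)
k=11  "01100"  (len 5)
k=12  "1100"  (len 4)
k=13  "1001"  (len 4)
k=14  "001100"  (len 6)
k=15  "01100"  (len 5)

011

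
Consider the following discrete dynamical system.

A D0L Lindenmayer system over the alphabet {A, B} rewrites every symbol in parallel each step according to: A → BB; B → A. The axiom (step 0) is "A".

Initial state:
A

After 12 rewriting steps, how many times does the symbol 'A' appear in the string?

64

k=0  A
k=1  BB
k=2  AA
k=3  BBBB
k=4  AAAA
k=5  BBBBBBBB
k=6  AAAAAAAA
k=7  BBBBBBBBBBBBBBBB
k=8  AAAAAAAAAAAAAAAA
k=9  BBBBBBBBBBBBBBBBBBBBBBBBBBBBBBBB
k=10  AAAAAAAAAAAAAAAAAAAAAAAAAAAAAAAA
k=11  BBBBBBBBBBBBBBBBBBBBBBBBBBBBBBBBBBBBBBBBBBBBBBBBBBBBBBBBBBBBBBBB
k=12  AAAAAAAAAAAAAAAAAAAAAAAAAAAAAAAAAAAAAAAAAAAAAAAAAAAAAAAAAAAAAAAA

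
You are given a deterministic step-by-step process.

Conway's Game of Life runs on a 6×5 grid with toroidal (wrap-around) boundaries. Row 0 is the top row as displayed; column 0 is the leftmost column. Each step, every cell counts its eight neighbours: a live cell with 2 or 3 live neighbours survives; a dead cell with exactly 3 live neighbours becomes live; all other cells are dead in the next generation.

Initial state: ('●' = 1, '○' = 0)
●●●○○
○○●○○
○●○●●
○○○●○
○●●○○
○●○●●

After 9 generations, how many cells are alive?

k=0  ●●●○○
○○●○○
○●○●●
○○○●○
○●●○○
○●○●●
k=1  ●○○○●
○○○○●
○○○●●
●●○●●
●●○○●
○○○●●
k=2  ●○○○○
○○○○○
○○●○○
○●○○○
○●○○○
○●○●○
k=3  ○○○○○
○○○○○
○○○○○
○●●○○
●●○○○
●●●○○
k=4  ○●○○○
○○○○○
○○○○○
●●●○○
○○○○○
●○●○○
k=5  ○●○○○
○○○○○
○●○○○
○●○○○
●○●○○
○●○○○
k=6  ○○○○○
○○○○○
○○○○○
●●●○○
●○●○○
●●●○○
k=7  ○●○○○
○○○○○
○●○○○
●○●○○
○○○●●
●○●○○
k=8  ○●○○○
○○○○○
○●○○○
●●●●●
●○●●●
●●●●●
k=9  ○●○●●
○○○○○
○●○●●
○○○○○
○○○○○
○○○○○

6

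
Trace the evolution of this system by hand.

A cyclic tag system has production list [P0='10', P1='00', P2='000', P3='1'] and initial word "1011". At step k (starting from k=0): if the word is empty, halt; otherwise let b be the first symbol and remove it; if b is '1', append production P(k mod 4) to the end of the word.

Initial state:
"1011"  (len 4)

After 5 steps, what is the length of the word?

step 0: "1011"  (len 4)
step 1: "01110"  (len 5)
step 2: "1110"  (len 4)
step 3: "110000"  (len 6)
step 4: "100001"  (len 6)
step 5: "0000110"  (len 7)

7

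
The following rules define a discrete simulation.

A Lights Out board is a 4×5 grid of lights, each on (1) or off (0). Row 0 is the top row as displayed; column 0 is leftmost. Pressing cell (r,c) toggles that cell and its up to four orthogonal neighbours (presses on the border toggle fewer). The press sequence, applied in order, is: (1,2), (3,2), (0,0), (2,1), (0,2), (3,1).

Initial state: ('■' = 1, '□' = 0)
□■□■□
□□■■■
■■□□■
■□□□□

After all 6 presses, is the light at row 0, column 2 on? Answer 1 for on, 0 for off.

0

0) □■□■□
□□■■■
■■□□■
■□□□□
1) □■■■□
□■□□■
■■■□■
■□□□□
2) □■■■□
□■□□■
■■□□■
■■■■□
3) ■□■■□
■■□□■
■■□□■
■■■■□
4) ■□■■□
■□□□■
□□■□■
■□■■□
5) ■■□□□
■□■□■
□□■□■
■□■■□
6) ■■□□□
■□■□■
□■■□■
□■□■□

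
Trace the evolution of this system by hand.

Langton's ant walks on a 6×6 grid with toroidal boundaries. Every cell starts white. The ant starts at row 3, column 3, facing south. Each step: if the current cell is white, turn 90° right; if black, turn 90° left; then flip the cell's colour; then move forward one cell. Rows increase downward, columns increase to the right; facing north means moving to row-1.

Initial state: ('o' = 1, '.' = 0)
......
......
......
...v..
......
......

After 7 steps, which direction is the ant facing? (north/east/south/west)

west

t=0: ......
......
......
...v..
......
......
t=1: ......
......
......
..<o..
......
......
t=2: ......
......
..^...
..oo..
......
......
t=3: ......
......
..o>..
..oo..
......
......
t=4: ......
......
..oo..
..ov..
......
......
t=5: ......
......
..oo..
..o.>.
......
......
t=6: ......
......
..oo..
..o.o.
....v.
......
t=7: ......
......
..oo..
..o.o.
...<o.
......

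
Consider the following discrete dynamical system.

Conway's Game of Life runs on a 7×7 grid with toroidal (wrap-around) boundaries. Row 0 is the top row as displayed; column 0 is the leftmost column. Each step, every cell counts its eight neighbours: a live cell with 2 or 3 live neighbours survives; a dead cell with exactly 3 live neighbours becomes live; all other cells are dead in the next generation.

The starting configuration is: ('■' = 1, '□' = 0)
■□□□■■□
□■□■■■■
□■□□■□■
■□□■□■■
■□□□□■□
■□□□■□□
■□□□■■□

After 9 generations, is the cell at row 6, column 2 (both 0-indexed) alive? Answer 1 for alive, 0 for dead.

1

gen 0: ■□□□■■□
□■□■■■■
□■□□■□■
■□□■□■■
■□□□□■□
■□□□■□□
■□□□■■□
gen 1: ■■□□□□□
□■■■□□□
□■□□□□□
□■□□□□□
■■□□□■□
■■□□■□□
■■□■□□□
gen 2: □□□■□□□
□□□□□□□
■■□□□□□
□■■□□□□
□□■□□□■
□□□□■□□
□□□□□□■
gen 3: □□□□□□□
□□□□□□□
■■■□□□□
□□■□□□□
□■■■□□□
□□□□□■□
□□□□□□□
gen 4: □□□□□□□
□■□□□□□
□■■□□□□
■□□□□□□
□■■■□□□
□□■□□□□
□□□□□□□
gen 5: □□□□□□□
□■■□□□□
■■■□□□□
■□□■□□□
□■■■□□□
□■■■□□□
□□□□□□□
gen 6: □□□□□□□
■□■□□□□
■□□■□□□
■□□■□□□
■□□□■□□
□■□■□□□
□□■□□□□
gen 7: □■□□□□□
□■□□□□□
■□■■□□■
■■□■■□■
■■■■■□□
□■■■□□□
□□■□□□□
gen 8: □■■□□□□
□■□□□□□
□□□■■■■
□□□□□□□
□□□□□■■
■□□□■□□
□□□■□□□
gen 9: □■■□□□□
■■□■■■□
□□□□■■□
□□□□□□□
□□□□□■■
□□□□■■■
□■■■□□□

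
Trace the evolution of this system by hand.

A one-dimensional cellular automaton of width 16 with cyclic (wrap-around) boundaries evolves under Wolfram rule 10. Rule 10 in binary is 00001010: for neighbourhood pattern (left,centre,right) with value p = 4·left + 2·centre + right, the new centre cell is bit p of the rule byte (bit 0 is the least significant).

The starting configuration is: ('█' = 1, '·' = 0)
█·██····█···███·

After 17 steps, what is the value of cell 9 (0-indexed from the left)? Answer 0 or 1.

0) █·██····█···███·
1) ··█····█···██···
2) ·█····█···██····
3) █····█···██·····
4) ····█···██·····█
5) ···█···██·····█·
6) ··█···██·····█··
7) ·█···██·····█···
8) █···██·····█····
9) ···██·····█····█
10) ··██·····█····█·
11) ·██·····█····█··
12) ██·····█····█···
13) █·····█····█···█
14) ·····█····█···██
15) ····█····█···██·
16) ···█····█···██··
17) ··█····█···██···

0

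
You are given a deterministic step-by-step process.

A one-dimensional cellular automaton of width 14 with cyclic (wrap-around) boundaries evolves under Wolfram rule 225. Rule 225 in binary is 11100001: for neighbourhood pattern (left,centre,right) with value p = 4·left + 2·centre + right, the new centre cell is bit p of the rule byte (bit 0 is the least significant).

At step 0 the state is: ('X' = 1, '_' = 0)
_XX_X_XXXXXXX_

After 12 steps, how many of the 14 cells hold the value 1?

8

[0] _XX_X_XXXXXXX_
[1] __XX_X_XXXXXX_
[2] X__XX_X_XXXXX_
[3] ____XX_X_XXXXX
[4] _XX__XX_X_XXXX
[5] X_X___XX_X_XXX
[6] XX__X__XX_X_XX
[7] XX______XX_X_X
[8] XX_XXXX__XX_X_
[9] _XX_XXX___XX_X
[10] X_XX_XX_X__XX_
[11] _X_XX_XX____XX
[12] X_X_XX_X_XX__X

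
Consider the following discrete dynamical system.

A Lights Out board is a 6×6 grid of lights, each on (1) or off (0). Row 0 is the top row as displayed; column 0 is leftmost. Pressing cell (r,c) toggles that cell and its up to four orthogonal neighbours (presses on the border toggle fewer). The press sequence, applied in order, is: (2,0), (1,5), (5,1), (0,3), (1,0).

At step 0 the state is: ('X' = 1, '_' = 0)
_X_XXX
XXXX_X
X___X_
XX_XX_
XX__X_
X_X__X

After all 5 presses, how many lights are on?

17

step 0: _X_XXX
XXXX_X
X___X_
XX_XX_
XX__X_
X_X__X
step 1: _X_XXX
_XXX_X
_X__X_
_X_XX_
XX__X_
X_X__X
step 2: _X_XX_
_XXXX_
_X__XX
_X_XX_
XX__X_
X_X__X
step 3: _X_XX_
_XXXX_
_X__XX
_X_XX_
X___X_
_X___X
step 4: _XX___
_XX_X_
_X__XX
_X_XX_
X___X_
_X___X
step 5: XXX___
X_X_X_
XX__XX
_X_XX_
X___X_
_X___X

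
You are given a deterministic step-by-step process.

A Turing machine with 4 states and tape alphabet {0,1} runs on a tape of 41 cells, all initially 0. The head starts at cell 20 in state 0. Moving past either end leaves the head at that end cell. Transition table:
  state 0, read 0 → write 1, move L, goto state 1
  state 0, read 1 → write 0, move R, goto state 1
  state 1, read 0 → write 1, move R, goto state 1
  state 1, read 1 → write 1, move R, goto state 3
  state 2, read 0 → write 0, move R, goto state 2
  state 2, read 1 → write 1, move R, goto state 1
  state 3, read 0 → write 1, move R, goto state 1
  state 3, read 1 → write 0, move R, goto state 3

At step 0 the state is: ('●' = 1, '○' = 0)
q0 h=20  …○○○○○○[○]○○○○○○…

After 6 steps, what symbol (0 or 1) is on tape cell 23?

[0] q0 h=20  …○○○○○○[○]○○○○○○…
[1] q1 h=19  …○○○○○○[○]●○○○○○…
[2] q1 h=20  …○○○○○●[●]○○○○○○…
[3] q3 h=21  …○○○○●●[○]○○○○○○…
[4] q1 h=22  …○○○●●●[○]○○○○○○…
[5] q1 h=23  …○○●●●●[○]○○○○○○…
[6] q1 h=24  …○●●●●●[○]○○○○○○…

1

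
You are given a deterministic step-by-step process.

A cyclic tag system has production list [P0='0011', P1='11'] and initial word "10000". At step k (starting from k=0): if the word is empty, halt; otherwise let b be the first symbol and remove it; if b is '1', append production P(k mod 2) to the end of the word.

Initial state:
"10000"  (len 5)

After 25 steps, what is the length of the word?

20

gen 0: "10000"  (len 5)
gen 1: "00000011"  (len 8)
gen 2: "0000011"  (len 7)
gen 3: "000011"  (len 6)
gen 4: "00011"  (len 5)
gen 5: "0011"  (len 4)
gen 6: "011"  (len 3)
gen 7: "11"  (len 2)
gen 8: "111"  (len 3)
gen 9: "110011"  (len 6)
gen 10: "1001111"  (len 7)
gen 11: "0011110011"  (len 10)
gen 12: "011110011"  (len 9)
gen 13: "11110011"  (len 8)
gen 14: "111001111"  (len 9)
gen 15: "110011110011"  (len 12)
gen 16: "1001111001111"  (len 13)
gen 17: "0011110011110011"  (len 16)
gen 18: "011110011110011"  (len 15)
gen 19: "11110011110011"  (len 14)
gen 20: "111001111001111"  (len 15)
gen 21: "110011110011110011"  (len 18)
gen 22: "1001111001111001111"  (len 19)
gen 23: "0011110011110011110011"  (len 22)
gen 24: "011110011110011110011"  (len 21)
gen 25: "11110011110011110011"  (len 20)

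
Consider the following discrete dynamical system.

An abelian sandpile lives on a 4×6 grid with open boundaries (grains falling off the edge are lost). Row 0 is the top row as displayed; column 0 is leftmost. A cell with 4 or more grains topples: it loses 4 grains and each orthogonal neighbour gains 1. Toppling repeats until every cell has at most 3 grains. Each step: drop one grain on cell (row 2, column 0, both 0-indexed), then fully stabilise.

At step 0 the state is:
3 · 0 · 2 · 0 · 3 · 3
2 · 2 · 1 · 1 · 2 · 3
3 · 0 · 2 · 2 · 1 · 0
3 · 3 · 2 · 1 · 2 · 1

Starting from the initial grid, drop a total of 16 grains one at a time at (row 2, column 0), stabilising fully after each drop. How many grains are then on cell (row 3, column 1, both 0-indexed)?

[0] 3 · 0 · 2 · 0 · 3 · 3
2 · 2 · 1 · 1 · 2 · 3
3 · 0 · 2 · 2 · 1 · 0
3 · 3 · 2 · 1 · 2 · 1
[1] 3 · 0 · 2 · 0 · 3 · 3
3 · 2 · 1 · 1 · 2 · 3
1 · 2 · 2 · 2 · 1 · 0
1 · 0 · 3 · 1 · 2 · 1
[2] 3 · 0 · 2 · 0 · 3 · 3
3 · 2 · 1 · 1 · 2 · 3
2 · 2 · 2 · 2 · 1 · 0
1 · 0 · 3 · 1 · 2 · 1
[3] 3 · 0 · 2 · 0 · 3 · 3
3 · 2 · 1 · 1 · 2 · 3
3 · 2 · 2 · 2 · 1 · 0
1 · 0 · 3 · 1 · 2 · 1
[4] 0 · 1 · 2 · 0 · 3 · 3
1 · 3 · 1 · 1 · 2 · 3
1 · 3 · 2 · 2 · 1 · 0
2 · 0 · 3 · 1 · 2 · 1
[5] 0 · 1 · 2 · 0 · 3 · 3
1 · 3 · 1 · 1 · 2 · 3
2 · 3 · 2 · 2 · 1 · 0
2 · 0 · 3 · 1 · 2 · 1
[6] 0 · 1 · 2 · 0 · 3 · 3
1 · 3 · 1 · 1 · 2 · 3
3 · 3 · 2 · 2 · 1 · 0
2 · 0 · 3 · 1 · 2 · 1
[7] 0 · 2 · 2 · 0 · 3 · 3
3 · 0 · 2 · 1 · 2 · 3
1 · 1 · 3 · 2 · 1 · 0
3 · 1 · 3 · 1 · 2 · 1
[8] 0 · 2 · 2 · 0 · 3 · 3
3 · 0 · 2 · 1 · 2 · 3
2 · 1 · 3 · 2 · 1 · 0
3 · 1 · 3 · 1 · 2 · 1
[9] 0 · 2 · 2 · 0 · 3 · 3
3 · 0 · 2 · 1 · 2 · 3
3 · 1 · 3 · 2 · 1 · 0
3 · 1 · 3 · 1 · 2 · 1
[10] 1 · 2 · 2 · 0 · 3 · 3
0 · 1 · 2 · 1 · 2 · 3
2 · 2 · 3 · 2 · 1 · 0
0 · 2 · 3 · 1 · 2 · 1
[11] 1 · 2 · 2 · 0 · 3 · 3
0 · 1 · 2 · 1 · 2 · 3
3 · 2 · 3 · 2 · 1 · 0
0 · 2 · 3 · 1 · 2 · 1
[12] 1 · 2 · 2 · 0 · 3 · 3
1 · 1 · 2 · 1 · 2 · 3
0 · 3 · 3 · 2 · 1 · 0
1 · 2 · 3 · 1 · 2 · 1
[13] 1 · 2 · 2 · 0 · 3 · 3
1 · 1 · 2 · 1 · 2 · 3
1 · 3 · 3 · 2 · 1 · 0
1 · 2 · 3 · 1 · 2 · 1
[14] 1 · 2 · 2 · 0 · 3 · 3
1 · 1 · 2 · 1 · 2 · 3
2 · 3 · 3 · 2 · 1 · 0
1 · 2 · 3 · 1 · 2 · 1
[15] 1 · 2 · 2 · 0 · 3 · 3
1 · 1 · 2 · 1 · 2 · 3
3 · 3 · 3 · 2 · 1 · 0
1 · 2 · 3 · 1 · 2 · 1
[16] 1 · 2 · 2 · 0 · 3 · 3
2 · 2 · 3 · 1 · 2 · 3
1 · 2 · 1 · 3 · 1 · 0
3 · 0 · 1 · 2 · 2 · 1

0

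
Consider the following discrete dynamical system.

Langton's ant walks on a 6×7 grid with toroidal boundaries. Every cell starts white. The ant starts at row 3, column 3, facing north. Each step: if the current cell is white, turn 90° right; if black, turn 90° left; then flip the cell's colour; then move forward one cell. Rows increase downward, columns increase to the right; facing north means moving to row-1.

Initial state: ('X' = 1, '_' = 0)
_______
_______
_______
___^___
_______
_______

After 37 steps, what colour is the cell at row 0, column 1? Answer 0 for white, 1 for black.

gen 0: _______
_______
_______
___^___
_______
_______
gen 1: _______
_______
_______
___X>__
_______
_______
gen 2: _______
_______
_______
___XX__
____v__
_______
gen 3: _______
_______
_______
___XX__
___<X__
_______
gen 4: _______
_______
_______
___^X__
___XX__
_______
gen 5: _______
_______
_______
__<_X__
___XX__
_______
gen 6: _______
_______
__^____
__X_X__
___XX__
_______
gen 7: _______
_______
__X>___
__X_X__
___XX__
_______
gen 8: _______
_______
__XX___
__XvX__
___XX__
_______
gen 9: _______
_______
__XX___
__<XX__
___XX__
_______
gen 10: _______
_______
__XX___
___XX__
__vXX__
_______
gen 11: _______
_______
__XX___
___XX__
_<XXX__
_______
gen 12: _______
_______
__XX___
_^_XX__
_XXXX__
_______
gen 13: _______
_______
__XX___
_X>XX__
_XXXX__
_______
gen 14: _______
_______
__XX___
_XXXX__
_XvXX__
_______
gen 15: _______
_______
__XX___
_XXXX__
_X_>X__
_______
gen 16: _______
_______
__XX___
_XX^X__
_X__X__
_______
gen 17: _______
_______
__XX___
_X<_X__
_X__X__
_______
gen 18: _______
_______
__XX___
_X__X__
_Xv_X__
_______
gen 19: _______
_______
__XX___
_X__X__
_<X_X__
_______
gen 20: _______
_______
__XX___
_X__X__
__X_X__
_v_____
gen 21: _______
_______
__XX___
_X__X__
__X_X__
<X_____
gen 22: _______
_______
__XX___
_X__X__
^_X_X__
XX_____
gen 23: _______
_______
__XX___
_X__X__
X>X_X__
XX_____
gen 24: _______
_______
__XX___
_X__X__
XXX_X__
Xv_____
gen 25: _______
_______
__XX___
_X__X__
XXX_X__
X_>____
gen 26: __v____
_______
__XX___
_X__X__
XXX_X__
X_X____
gen 27: _<X____
_______
__XX___
_X__X__
XXX_X__
X_X____
gen 28: _XX____
_______
__XX___
_X__X__
XXX_X__
X^X____
gen 29: _XX____
_______
__XX___
_X__X__
XXX_X__
XX>____
gen 30: _XX____
_______
__XX___
_X__X__
XX^_X__
XX_____
gen 31: _XX____
_______
__XX___
_X__X__
X<__X__
XX_____
gen 32: _XX____
_______
__XX___
_X__X__
X___X__
Xv_____
gen 33: _XX____
_______
__XX___
_X__X__
X___X__
X_>____
gen 34: _Xv____
_______
__XX___
_X__X__
X___X__
X_X____
gen 35: _X_>___
_______
__XX___
_X__X__
X___X__
X_X____
gen 36: _X_X___
___v___
__XX___
_X__X__
X___X__
X_X____
gen 37: _X_X___
__<X___
__XX___
_X__X__
X___X__
X_X____

1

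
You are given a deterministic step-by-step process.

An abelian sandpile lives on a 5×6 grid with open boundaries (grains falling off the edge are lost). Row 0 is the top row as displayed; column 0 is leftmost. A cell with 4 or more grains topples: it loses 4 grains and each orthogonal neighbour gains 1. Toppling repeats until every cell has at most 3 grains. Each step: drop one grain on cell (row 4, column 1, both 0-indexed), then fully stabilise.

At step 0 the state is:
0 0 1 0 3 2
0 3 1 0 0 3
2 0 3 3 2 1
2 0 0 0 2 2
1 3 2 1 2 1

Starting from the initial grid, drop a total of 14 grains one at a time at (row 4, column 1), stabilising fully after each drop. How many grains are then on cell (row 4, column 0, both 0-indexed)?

3

step 0: 0 0 1 0 3 2
0 3 1 0 0 3
2 0 3 3 2 1
2 0 0 0 2 2
1 3 2 1 2 1
step 1: 0 0 1 0 3 2
0 3 1 0 0 3
2 0 3 3 2 1
2 1 0 0 2 2
2 0 3 1 2 1
step 2: 0 0 1 0 3 2
0 3 1 0 0 3
2 0 3 3 2 1
2 1 0 0 2 2
2 1 3 1 2 1
step 3: 0 0 1 0 3 2
0 3 1 0 0 3
2 0 3 3 2 1
2 1 0 0 2 2
2 2 3 1 2 1
step 4: 0 0 1 0 3 2
0 3 1 0 0 3
2 0 3 3 2 1
2 1 0 0 2 2
2 3 3 1 2 1
step 5: 0 0 1 0 3 2
0 3 1 0 0 3
2 0 3 3 2 1
2 2 1 0 2 2
3 1 0 2 2 1
step 6: 0 0 1 0 3 2
0 3 1 0 0 3
2 0 3 3 2 1
2 2 1 0 2 2
3 2 0 2 2 1
step 7: 0 0 1 0 3 2
0 3 1 0 0 3
2 0 3 3 2 1
2 2 1 0 2 2
3 3 0 2 2 1
step 8: 0 0 1 0 3 2
0 3 1 0 0 3
2 0 3 3 2 1
3 3 1 0 2 2
0 1 1 2 2 1
step 9: 0 0 1 0 3 2
0 3 1 0 0 3
2 0 3 3 2 1
3 3 1 0 2 2
0 2 1 2 2 1
step 10: 0 0 1 0 3 2
0 3 1 0 0 3
2 0 3 3 2 1
3 3 1 0 2 2
0 3 1 2 2 1
step 11: 0 0 1 0 3 2
0 3 1 0 0 3
3 1 3 3 2 1
0 1 2 0 2 2
2 1 2 2 2 1
step 12: 0 0 1 0 3 2
0 3 1 0 0 3
3 1 3 3 2 1
0 1 2 0 2 2
2 2 2 2 2 1
step 13: 0 0 1 0 3 2
0 3 1 0 0 3
3 1 3 3 2 1
0 1 2 0 2 2
2 3 2 2 2 1
step 14: 0 0 1 0 3 2
0 3 1 0 0 3
3 1 3 3 2 1
0 2 2 0 2 2
3 0 3 2 2 1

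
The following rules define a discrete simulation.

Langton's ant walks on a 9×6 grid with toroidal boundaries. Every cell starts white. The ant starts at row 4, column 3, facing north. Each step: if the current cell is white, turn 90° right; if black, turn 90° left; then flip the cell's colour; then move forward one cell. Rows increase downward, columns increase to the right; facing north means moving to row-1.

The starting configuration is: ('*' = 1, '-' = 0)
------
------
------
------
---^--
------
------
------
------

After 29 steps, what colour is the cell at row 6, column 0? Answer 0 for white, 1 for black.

t=0: ------
------
------
------
---^--
------
------
------
------
t=1: ------
------
------
------
---*>-
------
------
------
------
t=2: ------
------
------
------
---**-
----v-
------
------
------
t=3: ------
------
------
------
---**-
---<*-
------
------
------
t=4: ------
------
------
------
---^*-
---**-
------
------
------
t=5: ------
------
------
------
--<-*-
---**-
------
------
------
t=6: ------
------
------
--^---
--*-*-
---**-
------
------
------
t=7: ------
------
------
--*>--
--*-*-
---**-
------
------
------
t=8: ------
------
------
--**--
--*v*-
---**-
------
------
------
t=9: ------
------
------
--**--
--<**-
---**-
------
------
------
t=10: ------
------
------
--**--
---**-
--v**-
------
------
------
t=11: ------
------
------
--**--
---**-
-<***-
------
------
------
t=12: ------
------
------
--**--
-^-**-
-****-
------
------
------
t=13: ------
------
------
--**--
-*>**-
-****-
------
------
------
t=14: ------
------
------
--**--
-****-
-*v**-
------
------
------
t=15: ------
------
------
--**--
-****-
-*->*-
------
------
------
t=16: ------
------
------
--**--
-**^*-
-*--*-
------
------
------
t=17: ------
------
------
--**--
-*<-*-
-*--*-
------
------
------
t=18: ------
------
------
--**--
-*--*-
-*v-*-
------
------
------
t=19: ------
------
------
--**--
-*--*-
-<*-*-
------
------
------
t=20: ------
------
------
--**--
-*--*-
--*-*-
-v----
------
------
t=21: ------
------
------
--**--
-*--*-
--*-*-
<*----
------
------
t=22: ------
------
------
--**--
-*--*-
^-*-*-
**----
------
------
t=23: ------
------
------
--**--
-*--*-
*>*-*-
**----
------
------
t=24: ------
------
------
--**--
-*--*-
***-*-
*v----
------
------
t=25: ------
------
------
--**--
-*--*-
***-*-
*->---
------
------
t=26: ------
------
------
--**--
-*--*-
***-*-
*-*---
--v---
------
t=27: ------
------
------
--**--
-*--*-
***-*-
*-*---
-<*---
------
t=28: ------
------
------
--**--
-*--*-
***-*-
*^*---
-**---
------
t=29: ------
------
------
--**--
-*--*-
***-*-
**>---
-**---
------

1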